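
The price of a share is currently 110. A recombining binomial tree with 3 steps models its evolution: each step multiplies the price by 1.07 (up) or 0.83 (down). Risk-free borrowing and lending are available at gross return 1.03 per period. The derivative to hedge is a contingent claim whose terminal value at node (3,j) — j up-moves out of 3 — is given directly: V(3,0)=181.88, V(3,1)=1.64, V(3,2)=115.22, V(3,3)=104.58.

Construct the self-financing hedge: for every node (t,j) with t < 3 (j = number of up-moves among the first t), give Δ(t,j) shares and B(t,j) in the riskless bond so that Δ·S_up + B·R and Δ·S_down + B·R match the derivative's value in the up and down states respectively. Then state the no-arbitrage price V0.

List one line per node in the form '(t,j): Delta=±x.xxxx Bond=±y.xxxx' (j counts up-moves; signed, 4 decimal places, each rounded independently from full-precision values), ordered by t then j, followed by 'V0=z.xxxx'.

(0,0): Delta=0.6839 Bond=17.6432
(1,0): Delta=2.8627 Bond=-180.7549
(1,1): Delta=0.3459 Bond=57.9580
(2,0): Delta=-9.9104 Bond=781.7573
(2,1): Delta=4.8444 Bond=-379.7646
(2,2): Delta=-0.3520 Bond=147.5890
V0=92.8720

Risk-neutral probability p* = (R−d)/(u−d) = (1.03−0.83)/(1.07−0.83) = 0.8333.
At expiry t=3: V(3,0)=181.8800, V(3,1)=1.6400, V(3,2)=115.2200, V(3,3)=104.5800
(2,0): S=75.7790. Δ = (V_up−V_dn)/(S_up−S_dn) = (1.6400−181.8800)/(81.0835−62.8966) = -9.9104. V = [p*·1.6400 + (1−p*)·181.8800]/1.03 = 30.7573. B = V − Δ·S = 781.7573.
(2,1): S=97.6910. Δ = (V_up−V_dn)/(S_up−S_dn) = (115.2200−1.6400)/(104.5294−81.0835) = 4.8444. V = [p*·115.2200 + (1−p*)·1.6400]/1.03 = 93.4854. B = V − Δ·S = -379.7646.
(2,2): S=125.9390. Δ = (V_up−V_dn)/(S_up−S_dn) = (104.5800−115.2200)/(134.7547−104.5294) = -0.3520. V = [p*·104.5800 + (1−p*)·115.2200]/1.03 = 103.2557. B = V − Δ·S = 147.5890.
(1,0): S=91.3000. Δ = (V_up−V_dn)/(S_up−S_dn) = (93.4854−30.7573)/(97.6910−75.7790) = 2.8627. V = [p*·93.4854 + (1−p*)·30.7573]/1.03 = 80.6124. B = V − Δ·S = -180.7549.
(1,1): S=117.7000. Δ = (V_up−V_dn)/(S_up−S_dn) = (103.2557−93.4854)/(125.9390−97.6910) = 0.3459. V = [p*·103.2557 + (1−p*)·93.4854]/1.03 = 98.6673. B = V − Δ·S = 57.9580.
(0,0): S=110.0000. Δ = (V_up−V_dn)/(S_up−S_dn) = (98.6673−80.6124)/(117.7000−91.3000) = 0.6839. V = [p*·98.6673 + (1−p*)·80.6124]/1.03 = 92.8720. B = V − Δ·S = 17.6432.
Root portfolio cost Δ·110+B reproduces V0=92.8720.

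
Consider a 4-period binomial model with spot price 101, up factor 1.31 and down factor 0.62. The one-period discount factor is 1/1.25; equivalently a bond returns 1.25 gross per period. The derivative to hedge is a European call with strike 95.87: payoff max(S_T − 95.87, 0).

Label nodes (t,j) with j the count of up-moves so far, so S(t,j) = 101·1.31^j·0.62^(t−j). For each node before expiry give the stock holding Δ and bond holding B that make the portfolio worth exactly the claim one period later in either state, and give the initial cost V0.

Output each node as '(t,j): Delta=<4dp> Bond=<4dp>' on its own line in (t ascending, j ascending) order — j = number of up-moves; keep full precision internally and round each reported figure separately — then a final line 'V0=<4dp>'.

(0,0): Delta=0.9479 Bond=-33.4836
(1,0): Delta=0.5545 Bond=-17.2224
(1,1): Delta=0.9656 Bond=-44.2005
(2,0): Delta=0.0000 Bond=0.0000
(2,1): Delta=0.5795 Bond=-23.5783
(2,2): Delta=0.9830 Bond=-58.2670
(3,0): Delta=0.0000 Bond=0.0000
(3,1): Delta=0.0000 Bond=0.0000
(3,2): Delta=0.6056 Bond=-32.2799
(3,3): Delta=1.0000 Bond=-76.6960
V0=62.2499

Since d<R<u, set p* = (R−d)/(u−d) = 0.9130; price each node as the discounted p*-expectation of its children.
Terminal payoffs: V(4,0)=0.0000, V(4,1)=0.0000, V(4,2)=0.0000, V(4,3)=44.9055, V(4,4)=201.5749
Node (3,0) S=24.0711: V=(p*·0.0000+(1−p*)·0.0000)/1.25=0.0000; Δ=(0.0000−0.0000)/(31.5332−14.9241)=0.0000; B=V−Δ·S=0.0000
Node (3,1) S=50.8600: V=(p*·0.0000+(1−p*)·0.0000)/1.25=0.0000; Δ=(0.0000−0.0000)/(66.6266−31.5332)=0.0000; B=V−Δ·S=0.0000
Node (3,2) S=107.4622: V=(p*·44.9055+(1−p*)·0.0000)/1.25=32.8005; Δ=(44.9055−0.0000)/(140.7755−66.6266)=0.6056; B=V−Δ·S=-32.2799
Node (3,3) S=227.0572: V=(p*·201.5749+(1−p*)·44.9055)/1.25=150.3612; Δ=(201.5749−44.9055)/(297.4449−140.7755)=1.0000; B=V−Δ·S=-76.6960
Node (2,0) S=38.8244: V=(p*·0.0000+(1−p*)·0.0000)/1.25=0.0000; Δ=(0.0000−0.0000)/(50.8600−24.0711)=0.0000; B=V−Δ·S=0.0000
Node (2,1) S=82.0322: V=(p*·32.8005+(1−p*)·0.0000)/1.25=23.9586; Δ=(32.8005−0.0000)/(107.4622−50.8600)=0.5795; B=V−Δ·S=-23.5783
Node (2,2) S=173.3261: V=(p*·150.3612+(1−p*)·32.8005)/1.25=112.1108; Δ=(150.3612−32.8005)/(227.0572−107.4622)=0.9830; B=V−Δ·S=-58.2670
Node (1,0) S=62.6200: V=(p*·23.9586+(1−p*)·0.0000)/1.25=17.5002; Δ=(23.9586−0.0000)/(82.0322−38.8244)=0.5545; B=V−Δ·S=-17.2224
Node (1,1) S=132.3100: V=(p*·112.1108+(1−p*)·23.9586)/1.25=83.5563; Δ=(112.1108−23.9586)/(173.3261−82.0322)=0.9656; B=V−Δ·S=-44.2005
Node (0,0) S=101.0000: V=(p*·83.5563+(1−p*)·17.5002)/1.25=62.2499; Δ=(83.5563−17.5002)/(132.3100−62.6200)=0.9479; B=V−Δ·S=-33.4836
Check: Δ(0,0)·S0 + B(0,0) = 62.2499 = V0.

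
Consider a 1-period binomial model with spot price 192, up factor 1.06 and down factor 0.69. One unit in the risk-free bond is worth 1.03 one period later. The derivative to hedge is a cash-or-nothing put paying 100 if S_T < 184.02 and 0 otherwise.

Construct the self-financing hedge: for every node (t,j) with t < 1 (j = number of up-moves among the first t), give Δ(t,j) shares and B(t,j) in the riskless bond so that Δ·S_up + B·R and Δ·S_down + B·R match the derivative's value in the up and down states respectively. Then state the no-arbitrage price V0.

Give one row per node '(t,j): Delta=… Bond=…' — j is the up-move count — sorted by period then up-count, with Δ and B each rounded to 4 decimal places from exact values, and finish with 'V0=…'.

(0,0): Delta=-1.4077 Bond=278.1422
V0=7.8719

No-arbitrage ⇒ martingale measure with p* = (R−d)/(u−d) = 0.9189.
At expiry t=1: V(1,0)=100.0000, V(1,1)=0.0000
Node (0,0) S=192.0000: V=(p*·0.0000+(1−p*)·100.0000)/1.03=7.8719; Δ=(0.0000−100.0000)/(203.5200−132.4800)=-1.4077; B=V−Δ·S=278.1422
Check: Δ(0,0)·S0 + B(0,0) = 7.8719 = V0.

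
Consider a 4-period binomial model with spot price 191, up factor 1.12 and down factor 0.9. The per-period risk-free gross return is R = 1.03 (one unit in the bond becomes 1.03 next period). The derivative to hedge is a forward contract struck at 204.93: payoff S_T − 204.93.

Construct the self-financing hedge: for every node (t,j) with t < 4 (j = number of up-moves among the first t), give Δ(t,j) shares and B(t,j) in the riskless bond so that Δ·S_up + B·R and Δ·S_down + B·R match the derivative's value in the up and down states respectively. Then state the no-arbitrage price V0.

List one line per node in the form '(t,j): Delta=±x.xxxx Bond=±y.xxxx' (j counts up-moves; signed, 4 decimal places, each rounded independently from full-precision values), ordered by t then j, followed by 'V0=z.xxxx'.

(0,0): Delta=1.0000 Bond=-182.0777
(1,0): Delta=1.0000 Bond=-187.5400
(1,1): Delta=1.0000 Bond=-187.5400
(2,0): Delta=1.0000 Bond=-193.1662
(2,1): Delta=1.0000 Bond=-193.1662
(2,2): Delta=1.0000 Bond=-193.1662
(3,0): Delta=1.0000 Bond=-198.9612
(3,1): Delta=1.0000 Bond=-198.9612
(3,2): Delta=1.0000 Bond=-198.9612
(3,3): Delta=1.0000 Bond=-198.9612
V0=8.9223

Risk-neutral probability p* = (R−d)/(u−d) = (1.03−0.9)/(1.12−0.9) = 0.5909.
At expiry t=4: V(4,0)=-79.6149, V(4,1)=-48.9823, V(4,2)=-10.8618, V(4,3)=36.5771, V(4,4)=95.6122
Node (3,0) S=139.2390: V=(p*·-48.9823+(1−p*)·-79.6149)/1.03=-59.7222; Δ=(-48.9823−-79.6149)/(155.9477−125.3151)=1.0000; B=V−Δ·S=-198.9612
Node (3,1) S=173.2752: V=(p*·-10.8618+(1−p*)·-48.9823)/1.03=-25.6860; Δ=(-10.8618−-48.9823)/(194.0682−155.9477)=1.0000; B=V−Δ·S=-198.9612
Node (3,2) S=215.6314: V=(p*·36.5771+(1−p*)·-10.8618)/1.03=16.6702; Δ=(36.5771−-10.8618)/(241.5071−194.0682)=1.0000; B=V−Δ·S=-198.9612
Node (3,3) S=268.3412: V=(p*·95.6122+(1−p*)·36.5771)/1.03=69.3801; Δ=(95.6122−36.5771)/(300.5422−241.5071)=1.0000; B=V−Δ·S=-198.9612
Node (2,0) S=154.7100: V=(p*·-25.6860+(1−p*)·-59.7222)/1.03=-38.4562; Δ=(-25.6860−-59.7222)/(173.2752−139.2390)=1.0000; B=V−Δ·S=-193.1662
Node (2,1) S=192.5280: V=(p*·16.6702+(1−p*)·-25.6860)/1.03=-0.6382; Δ=(16.6702−-25.6860)/(215.6314−173.2752)=1.0000; B=V−Δ·S=-193.1662
Node (2,2) S=239.5904: V=(p*·69.3801+(1−p*)·16.6702)/1.03=46.4242; Δ=(69.3801−16.6702)/(268.3412−215.6314)=1.0000; B=V−Δ·S=-193.1662
Node (1,0) S=171.9000: V=(p*·-0.6382+(1−p*)·-38.4562)/1.03=-15.6400; Δ=(-0.6382−-38.4562)/(192.5280−154.7100)=1.0000; B=V−Δ·S=-187.5400
Node (1,1) S=213.9200: V=(p*·46.4242+(1−p*)·-0.6382)/1.03=26.3800; Δ=(46.4242−-0.6382)/(239.5904−192.5280)=1.0000; B=V−Δ·S=-187.5400
Node (0,0) S=191.0000: V=(p*·26.3800+(1−p*)·-15.6400)/1.03=8.9223; Δ=(26.3800−-15.6400)/(213.9200−171.9000)=1.0000; B=V−Δ·S=-182.0777
Check: Δ(0,0)·S0 + B(0,0) = 8.9223 = V0.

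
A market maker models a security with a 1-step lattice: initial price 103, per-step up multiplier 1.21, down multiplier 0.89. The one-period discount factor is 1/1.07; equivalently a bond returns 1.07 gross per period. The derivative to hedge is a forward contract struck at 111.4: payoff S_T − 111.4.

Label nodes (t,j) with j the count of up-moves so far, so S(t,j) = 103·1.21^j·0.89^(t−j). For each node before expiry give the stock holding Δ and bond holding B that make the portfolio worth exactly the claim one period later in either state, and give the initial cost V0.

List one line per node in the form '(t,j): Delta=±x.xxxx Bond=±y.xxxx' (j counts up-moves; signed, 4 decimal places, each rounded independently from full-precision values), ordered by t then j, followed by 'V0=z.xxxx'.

(0,0): Delta=1.0000 Bond=-104.1121
V0=-1.1121

Since d<R<u, set p* = (R−d)/(u−d) = 0.5625; price each node as the discounted p*-expectation of its children.
At expiry t=1: V(1,0)=-19.7300, V(1,1)=13.2300
(0,0): S=103.0000. Δ = (V_up−V_dn)/(S_up−S_dn) = (13.2300−-19.7300)/(124.6300−91.6700) = 1.0000. V = [p*·13.2300 + (1−p*)·-19.7300]/1.07 = -1.1121. B = V − Δ·S = -104.1121.
Check: Δ(0,0)·S0 + B(0,0) = -1.1121 = V0.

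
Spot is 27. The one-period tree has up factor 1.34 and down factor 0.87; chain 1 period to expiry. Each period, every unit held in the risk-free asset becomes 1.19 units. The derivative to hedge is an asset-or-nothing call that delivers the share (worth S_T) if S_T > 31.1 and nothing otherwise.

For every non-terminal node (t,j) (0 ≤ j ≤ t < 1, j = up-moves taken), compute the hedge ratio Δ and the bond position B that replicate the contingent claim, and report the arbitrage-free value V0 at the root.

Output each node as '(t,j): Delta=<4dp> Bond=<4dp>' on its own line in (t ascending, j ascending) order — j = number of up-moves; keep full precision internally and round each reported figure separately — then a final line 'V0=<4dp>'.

(0,0): Delta=2.8511 Bond=-56.2786
V0=20.7002

The replicating-portfolio and risk-neutral prices coincide; use p* = (1.19−0.87)/(1.34−0.87) = 0.6809 for the latter.
At expiry t=1: V(1,0)=0.0000, V(1,1)=36.1800
Node (0,0) S=27.0000: V=(p*·36.1800+(1−p*)·0.0000)/1.19=20.7002; Δ=(36.1800−0.0000)/(36.1800−23.4900)=2.8511; B=V−Δ·S=-56.2786
Root portfolio cost Δ·27+B reproduces V0=20.7002.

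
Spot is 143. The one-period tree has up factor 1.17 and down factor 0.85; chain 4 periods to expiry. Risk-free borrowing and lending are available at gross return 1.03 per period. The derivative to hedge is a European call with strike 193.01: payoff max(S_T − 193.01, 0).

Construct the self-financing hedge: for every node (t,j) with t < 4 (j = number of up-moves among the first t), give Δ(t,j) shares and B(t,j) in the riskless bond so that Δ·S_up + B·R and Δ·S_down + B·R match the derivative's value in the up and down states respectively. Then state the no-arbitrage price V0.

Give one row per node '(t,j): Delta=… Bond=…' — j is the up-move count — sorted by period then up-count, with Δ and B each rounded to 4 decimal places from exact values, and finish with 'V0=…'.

The replicating-portfolio and risk-neutral prices coincide; use p* = (1.03−0.85)/(1.17−0.85) = 0.5625 for the latter.
Terminal values V(4,·): V(4,0)=0.0000, V(4,1)=0.0000, V(4,2)=0.0000, V(4,3)=1.6661, V(4,4)=74.9559
Node (3,0) S=87.8199: V=(p*·0.0000+(1−p*)·0.0000)/1.03=0.0000; Δ=(0.0000−0.0000)/(102.7493−74.6469)=0.0000; B=V−Δ·S=0.0000
Node (3,1) S=120.8815: V=(p*·0.0000+(1−p*)·0.0000)/1.03=0.0000; Δ=(0.0000−0.0000)/(141.4313−102.7493)=0.0000; B=V−Δ·S=0.0000
Node (3,2) S=166.3898: V=(p*·1.6661+(1−p*)·0.0000)/1.03=0.9099; Δ=(1.6661−0.0000)/(194.6761−141.4313)=0.0313; B=V−Δ·S=-4.2966
Node (3,3) S=229.0307: V=(p*·74.9559+(1−p*)·1.6661)/1.03=41.6423; Δ=(74.9559−1.6661)/(267.9659−194.6761)=1.0000; B=V−Δ·S=-187.3883
Node (2,0) S=103.3175: V=(p*·0.0000+(1−p*)·0.0000)/1.03=0.0000; Δ=(0.0000−0.0000)/(120.8815−87.8199)=0.0000; B=V−Δ·S=0.0000
Node (2,1) S=142.2135: V=(p*·0.9099+(1−p*)·0.0000)/1.03=0.4969; Δ=(0.9099−0.0000)/(166.3898−120.8815)=0.0200; B=V−Δ·S=-2.3464
Node (2,2) S=195.7527: V=(p*·41.6423+(1−p*)·0.9099)/1.03=23.1280; Δ=(41.6423−0.9099)/(229.0307−166.3898)=0.6503; B=V−Δ·S=-104.1609
Node (1,0) S=121.5500: V=(p*·0.4969+(1−p*)·0.0000)/1.03=0.2714; Δ=(0.4969−0.0000)/(142.2135−103.3175)=0.0128; B=V−Δ·S=-1.2814
Node (1,1) S=167.3100: V=(p*·23.1280+(1−p*)·0.4969)/1.03=12.8417; Δ=(23.1280−0.4969)/(195.7527−142.2135)=0.4227; B=V−Δ·S=-57.8806
Node (0,0) S=143.0000: V=(p*·12.8417+(1−p*)·0.2714)/1.03=7.1283; Δ=(12.8417−0.2714)/(167.3100−121.5500)=0.2747; B=V−Δ·S=-32.1539
The time-0 hedge costs 7.1283, which is the no-arbitrage price.

(0,0): Delta=0.2747 Bond=-32.1539
(1,0): Delta=0.0128 Bond=-1.2814
(1,1): Delta=0.4227 Bond=-57.8806
(2,0): Delta=0.0000 Bond=0.0000
(2,1): Delta=0.0200 Bond=-2.3464
(2,2): Delta=0.6503 Bond=-104.1609
(3,0): Delta=0.0000 Bond=0.0000
(3,1): Delta=0.0000 Bond=0.0000
(3,2): Delta=0.0313 Bond=-4.2966
(3,3): Delta=1.0000 Bond=-187.3883
V0=7.1283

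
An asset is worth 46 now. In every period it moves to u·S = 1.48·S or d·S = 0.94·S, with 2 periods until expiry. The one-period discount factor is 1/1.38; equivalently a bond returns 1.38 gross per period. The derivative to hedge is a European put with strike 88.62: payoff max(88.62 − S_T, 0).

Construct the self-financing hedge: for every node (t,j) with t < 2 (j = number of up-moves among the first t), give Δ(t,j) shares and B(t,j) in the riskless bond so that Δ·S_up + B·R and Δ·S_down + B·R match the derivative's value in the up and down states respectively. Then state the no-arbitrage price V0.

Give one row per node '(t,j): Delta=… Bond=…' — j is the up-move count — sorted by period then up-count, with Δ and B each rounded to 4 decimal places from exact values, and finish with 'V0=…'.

(0,0): Delta=-0.7115 Bond=37.4938
(1,0): Delta=-1.0000 Bond=64.2174
(1,1): Delta=-0.6698 Bond=48.9059
V0=4.7661

The replicating-portfolio and risk-neutral prices coincide; use p* = (1.38−0.94)/(1.48−0.94) = 0.8148 for the latter.
Terminal payoffs: V(2,0)=47.9744, V(2,1)=24.6248, V(2,2)=0.0000
(1,0): S=43.2400. Δ = (V_up−V_dn)/(S_up−S_dn) = (24.6248−47.9744)/(63.9952−40.6456) = -1.0000. V = [p*·24.6248 + (1−p*)·47.9744]/1.38 = 20.9774. B = V − Δ·S = 64.2174.
(1,1): S=68.0800. Δ = (V_up−V_dn)/(S_up−S_dn) = (0.0000−24.6248)/(100.7584−63.9952) = -0.6698. V = [p*·0.0000 + (1−p*)·24.6248]/1.38 = 3.3045. B = V − Δ·S = 48.9059.
(0,0): S=46.0000. Δ = (V_up−V_dn)/(S_up−S_dn) = (3.3045−20.9774)/(68.0800−43.2400) = -0.7115. V = [p*·3.3045 + (1−p*)·20.9774]/1.38 = 4.7661. B = V − Δ·S = 37.4938.
Self-financing check: at every node Δ·S+B equals the discounted successor values.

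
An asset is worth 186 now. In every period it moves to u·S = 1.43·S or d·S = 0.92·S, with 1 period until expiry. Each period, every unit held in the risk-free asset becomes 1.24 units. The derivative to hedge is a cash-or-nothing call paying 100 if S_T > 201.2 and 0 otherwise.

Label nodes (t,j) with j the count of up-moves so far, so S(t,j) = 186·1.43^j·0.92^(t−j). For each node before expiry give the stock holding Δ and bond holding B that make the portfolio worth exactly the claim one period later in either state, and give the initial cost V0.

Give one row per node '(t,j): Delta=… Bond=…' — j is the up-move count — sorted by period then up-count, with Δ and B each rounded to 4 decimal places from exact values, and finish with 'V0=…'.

(0,0): Delta=1.0542 Bond=-145.4775
V0=50.6009

No-arbitrage ⇒ martingale measure with p* = (R−d)/(u−d) = 0.6275.
Terminal payoffs: V(1,0)=0.0000, V(1,1)=100.0000
  t=0,j=0: stock 186.0000 → up 265.9800 (V=100.0000), down 171.1200 (V=0.0000). Price 50.6009; hedge Δ=1.0542, bond B=-145.4775.
Self-financing check: at every node Δ·S+B equals the discounted successor values.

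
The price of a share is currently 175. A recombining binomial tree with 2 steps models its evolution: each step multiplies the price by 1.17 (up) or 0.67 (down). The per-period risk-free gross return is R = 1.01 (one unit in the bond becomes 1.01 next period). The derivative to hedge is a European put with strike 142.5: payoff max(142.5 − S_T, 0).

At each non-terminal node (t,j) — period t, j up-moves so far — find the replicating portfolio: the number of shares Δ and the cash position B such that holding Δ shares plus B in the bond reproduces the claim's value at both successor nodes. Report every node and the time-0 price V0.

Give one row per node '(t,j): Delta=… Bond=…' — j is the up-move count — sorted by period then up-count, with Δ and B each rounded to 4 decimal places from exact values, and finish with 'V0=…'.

Since d<R<u, set p* = (R−d)/(u−d) = 0.6800; price each node as the discounted p*-expectation of its children.
Payoff layer (t=2): V(2,0)=63.9425, V(2,1)=5.3175, V(2,2)=0.0000
  t=1,j=0: stock 117.2500 → up 137.1825 (V=5.3175), down 78.5575 (V=63.9425). Price 23.8391; hedge Δ=-1.0000, bond B=141.0891.
  t=1,j=1: stock 204.7500 → up 239.5575 (V=0.0000), down 137.1825 (V=5.3175). Price 1.6848; hedge Δ=-0.0519, bond B=12.3198.
  t=0,j=0: stock 175.0000 → up 204.7500 (V=1.6848), down 117.2500 (V=23.8391). Price 8.6873; hedge Δ=-0.2532, bond B=52.9960.
Root portfolio cost Δ·175+B reproduces V0=8.6873.

(0,0): Delta=-0.2532 Bond=52.9960
(1,0): Delta=-1.0000 Bond=141.0891
(1,1): Delta=-0.0519 Bond=12.3198
V0=8.6873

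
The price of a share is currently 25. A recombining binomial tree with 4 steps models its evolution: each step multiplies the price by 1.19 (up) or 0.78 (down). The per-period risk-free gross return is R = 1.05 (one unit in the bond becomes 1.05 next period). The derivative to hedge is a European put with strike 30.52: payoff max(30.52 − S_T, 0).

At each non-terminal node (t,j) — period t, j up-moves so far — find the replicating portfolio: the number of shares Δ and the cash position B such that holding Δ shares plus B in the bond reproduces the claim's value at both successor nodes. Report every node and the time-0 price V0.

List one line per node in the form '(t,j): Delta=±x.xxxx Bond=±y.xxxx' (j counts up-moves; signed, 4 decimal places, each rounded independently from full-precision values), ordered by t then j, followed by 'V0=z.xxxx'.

Risk-neutral probability p* = (R−d)/(u−d) = (1.05−0.78)/(1.19−0.78) = 0.6585.
Terminal payoffs: V(4,0)=21.2662, V(4,1)=16.4021, V(4,2)=8.9811, V(4,3)=0.0000, V(4,4)=0.0000
Node (3,0) S=11.8638: V=(p*·16.4021+(1−p*)·21.2662)/1.05=17.2029; Δ=(16.4021−21.2662)/(14.1179−9.2538)=-1.0000; B=V−Δ·S=29.0667
Node (3,1) S=18.0999: V=(p*·8.9811+(1−p*)·16.4021)/1.05=10.9668; Δ=(8.9811−16.4021)/(21.5389−14.1179)=-1.0000; B=V−Δ·S=29.0667
Node (3,2) S=27.6139: V=(p*·0.0000+(1−p*)·8.9811)/1.05=2.9207; Δ=(0.0000−8.9811)/(32.8606−21.5389)=-0.7933; B=V−Δ·S=24.8259
Node (3,3) S=42.1290: V=(p*·0.0000+(1−p*)·0.0000)/1.05=0.0000; Δ=(0.0000−0.0000)/(50.1335−32.8606)=0.0000; B=V−Δ·S=0.0000
Node (2,0) S=15.2100: V=(p*·10.9668+(1−p*)·17.2029)/1.05=12.4725; Δ=(10.9668−17.2029)/(18.0999−11.8638)=-1.0000; B=V−Δ·S=27.6825
Node (2,1) S=23.2050: V=(p*·2.9207+(1−p*)·10.9668)/1.05=5.3982; Δ=(2.9207−10.9668)/(27.6140−18.0999)=-0.8457; B=V−Δ·S=25.0228
Node (2,2) S=35.4025: V=(p*·0.0000+(1−p*)·2.9207)/1.05=0.9498; Δ=(0.0000−2.9207)/(42.1290−27.6139)=-0.2012; B=V−Δ·S=8.0734
Node (1,0) S=19.5000: V=(p*·5.3982+(1−p*)·12.4725)/1.05=7.4418; Δ=(5.3982−12.4725)/(23.2050−15.2100)=-0.8848; B=V−Δ·S=24.6962
Node (1,1) S=29.7500: V=(p*·0.9498+(1−p*)·5.3982)/1.05=2.3512; Δ=(0.9498−5.3982)/(35.4025−23.2050)=-0.3647; B=V−Δ·S=13.2010
Node (0,0) S=25.0000: V=(p*·2.3512+(1−p*)·7.4418)/1.05=3.8947; Δ=(2.3512−7.4418)/(29.7500−19.5000)=-0.4966; B=V−Δ·S=16.3106
The time-0 hedge costs 3.8947, which is the no-arbitrage price.

(0,0): Delta=-0.4966 Bond=16.3106
(1,0): Delta=-0.8848 Bond=24.6962
(1,1): Delta=-0.3647 Bond=13.2010
(2,0): Delta=-1.0000 Bond=27.6825
(2,1): Delta=-0.8457 Bond=25.0228
(2,2): Delta=-0.2012 Bond=8.0734
(3,0): Delta=-1.0000 Bond=29.0667
(3,1): Delta=-1.0000 Bond=29.0667
(3,2): Delta=-0.7933 Bond=24.8259
(3,3): Delta=0.0000 Bond=0.0000
V0=3.8947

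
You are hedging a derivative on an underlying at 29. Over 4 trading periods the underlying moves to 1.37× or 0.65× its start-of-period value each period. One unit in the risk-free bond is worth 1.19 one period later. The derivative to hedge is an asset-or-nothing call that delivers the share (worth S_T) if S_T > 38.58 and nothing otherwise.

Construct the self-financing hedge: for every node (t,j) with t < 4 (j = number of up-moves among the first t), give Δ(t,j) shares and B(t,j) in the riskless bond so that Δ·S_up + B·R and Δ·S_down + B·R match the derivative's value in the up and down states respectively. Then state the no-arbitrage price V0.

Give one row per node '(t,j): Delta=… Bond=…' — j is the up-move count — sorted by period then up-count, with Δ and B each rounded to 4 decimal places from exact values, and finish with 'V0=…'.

Under the risk-neutral measure, an up-move has probability p* = (R−d)/(u−d) = 0.7500 and values discount at R = 1.19.
At expiry t=4: V(4,0)=0.0000, V(4,1)=0.0000, V(4,2)=0.0000, V(4,3)=48.4700, V(4,4)=102.1599
(3,0): S=7.9641. Δ = (V_up−V_dn)/(S_up−S_dn) = (0.0000−0.0000)/(10.9109−5.1767) = 0.0000. V = [p*·0.0000 + (1−p*)·0.0000]/1.19 = 0.0000. B = V − Δ·S = 0.0000.
(3,1): S=16.7859. Δ = (V_up−V_dn)/(S_up−S_dn) = (0.0000−0.0000)/(22.9967−10.9109) = 0.0000. V = [p*·0.0000 + (1−p*)·0.0000]/1.19 = 0.0000. B = V − Δ·S = 0.0000.
(3,2): S=35.3796. Δ = (V_up−V_dn)/(S_up−S_dn) = (48.4700−0.0000)/(48.4700−22.9967) = 1.9028. V = [p*·48.4700 + (1−p*)·0.0000]/1.19 = 30.5483. B = V − Δ·S = -36.7711.
(3,3): S=74.5692. Δ = (V_up−V_dn)/(S_up−S_dn) = (102.1599−48.4700)/(102.1599−48.4700) = 1.0000. V = [p*·102.1599 + (1−p*)·48.4700]/1.19 = 74.5692. B = V − Δ·S = 0.0000.
(2,0): S=12.2525. Δ = (V_up−V_dn)/(S_up−S_dn) = (0.0000−0.0000)/(16.7859−7.9641) = 0.0000. V = [p*·0.0000 + (1−p*)·0.0000]/1.19 = 0.0000. B = V − Δ·S = 0.0000.
(2,1): S=25.8245. Δ = (V_up−V_dn)/(S_up−S_dn) = (30.5483−0.0000)/(35.3796−16.7859) = 1.6429. V = [p*·30.5483 + (1−p*)·0.0000]/1.19 = 19.2531. B = V − Δ·S = -23.1751.
(2,2): S=54.4301. Δ = (V_up−V_dn)/(S_up−S_dn) = (74.5692−30.5483)/(74.5692−35.3796) = 1.1233. V = [p*·74.5692 + (1−p*)·30.5483]/1.19 = 53.4151. B = V − Δ·S = -7.7250.
(1,0): S=18.8500. Δ = (V_up−V_dn)/(S_up−S_dn) = (19.2531−0.0000)/(25.8245−12.2525) = 1.4186. V = [p*·19.2531 + (1−p*)·0.0000]/1.19 = 12.1343. B = V − Δ·S = -14.6061.
(1,1): S=39.7300. Δ = (V_up−V_dn)/(S_up−S_dn) = (53.4151−19.2531)/(54.4301−25.8245) = 1.1942. V = [p*·53.4151 + (1−p*)·19.2531]/1.19 = 37.7098. B = V − Δ·S = -9.7374.
(0,0): S=29.0000. Δ = (V_up−V_dn)/(S_up−S_dn) = (37.7098−12.1343)/(39.7300−18.8500) = 1.2249. V = [p*·37.7098 + (1−p*)·12.1343]/1.19 = 26.3159. B = V − Δ·S = -9.2056.
Root portfolio cost Δ·29+B reproduces V0=26.3159.

(0,0): Delta=1.2249 Bond=-9.2056
(1,0): Delta=1.4186 Bond=-14.6061
(1,1): Delta=1.1942 Bond=-9.7374
(2,0): Delta=0.0000 Bond=0.0000
(2,1): Delta=1.6429 Bond=-23.1751
(2,2): Delta=1.1233 Bond=-7.7250
(3,0): Delta=0.0000 Bond=0.0000
(3,1): Delta=0.0000 Bond=0.0000
(3,2): Delta=1.9028 Bond=-36.7711
(3,3): Delta=1.0000 Bond=0.0000
V0=26.3159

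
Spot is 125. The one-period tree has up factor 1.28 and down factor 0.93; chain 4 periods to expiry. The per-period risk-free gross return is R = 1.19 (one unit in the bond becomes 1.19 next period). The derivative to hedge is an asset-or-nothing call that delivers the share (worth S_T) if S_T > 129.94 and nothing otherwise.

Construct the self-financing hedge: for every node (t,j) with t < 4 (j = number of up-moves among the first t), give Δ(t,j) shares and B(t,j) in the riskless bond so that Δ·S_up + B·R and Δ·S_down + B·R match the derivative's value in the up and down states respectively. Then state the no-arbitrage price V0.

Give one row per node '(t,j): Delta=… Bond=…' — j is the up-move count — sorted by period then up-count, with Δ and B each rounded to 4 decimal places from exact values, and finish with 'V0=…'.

(0,0): Delta=1.2491 Bond=-34.5858
(1,0): Delta=1.8130 Bond=-106.7037
(1,1): Delta=1.1073 Bond=-18.4680
(2,0): Delta=2.9222 Bond=-246.9006
(2,1): Delta=1.5340 Bond=-85.4656
(2,2): Delta=1.0000 Bond=0.0000
(3,0): Delta=0.0000 Bond=0.0000
(3,1): Delta=3.6571 Bond=-395.5158
(3,2): Delta=1.0000 Bond=0.0000
(3,3): Delta=1.0000 Bond=0.0000
V0=121.5537

No-arbitrage ⇒ martingale measure with p* = (R−d)/(u−d) = 0.7429.
Terminal values V(4,·): V(4,0)=0.0000, V(4,1)=0.0000, V(4,2)=177.1315, V(4,3)=243.7939, V(4,4)=335.5443
Node (3,0) S=100.5446: V=(p*·0.0000+(1−p*)·0.0000)/1.19=0.0000; Δ=(0.0000−0.0000)/(128.6971−93.5065)=0.0000; B=V−Δ·S=0.0000
Node (3,1) S=138.3840: V=(p*·177.1315+(1−p*)·0.0000)/1.19=110.5743; Δ=(177.1315−0.0000)/(177.1315−128.6971)=3.6571; B=V−Δ·S=-395.5158
Node (3,2) S=190.4640: V=(p*·243.7939+(1−p*)·177.1315)/1.19=190.4640; Δ=(243.7939−177.1315)/(243.7939−177.1315)=1.0000; B=V−Δ·S=0.0000
Node (3,3) S=262.1440: V=(p*·335.5443+(1−p*)·243.7939)/1.19=262.1440; Δ=(335.5443−243.7939)/(335.5443−243.7939)=1.0000; B=V−Δ·S=0.0000
Node (2,0) S=108.1125: V=(p*·110.5743+(1−p*)·0.0000)/1.19=69.0260; Δ=(110.5743−0.0000)/(138.3840−100.5446)=2.9222; B=V−Δ·S=-246.9006
Node (2,1) S=148.8000: V=(p*·190.4640+(1−p*)·110.5743)/1.19=142.7907; Δ=(190.4640−110.5743)/(190.4640−138.3840)=1.5340; B=V−Δ·S=-85.4656
Node (2,2) S=204.8000: V=(p*·262.1440+(1−p*)·190.4640)/1.19=204.8000; Δ=(262.1440−190.4640)/(262.1440−190.4640)=1.0000; B=V−Δ·S=0.0000
Node (1,0) S=116.2500: V=(p*·142.7907+(1−p*)·69.0260)/1.19=104.0526; Δ=(142.7907−69.0260)/(148.8000−108.1125)=1.8130; B=V−Δ·S=-106.7037
Node (1,1) S=160.0000: V=(p*·204.8000+(1−p*)·142.7907)/1.19=158.7015; Δ=(204.8000−142.7907)/(204.8000−148.8000)=1.1073; B=V−Δ·S=-18.4680
Node (0,0) S=125.0000: V=(p*·158.7015+(1−p*)·104.0526)/1.19=121.5537; Δ=(158.7015−104.0526)/(160.0000−116.2500)=1.2491; B=V−Δ·S=-34.5858
The time-0 hedge costs 121.5537, which is the no-arbitrage price.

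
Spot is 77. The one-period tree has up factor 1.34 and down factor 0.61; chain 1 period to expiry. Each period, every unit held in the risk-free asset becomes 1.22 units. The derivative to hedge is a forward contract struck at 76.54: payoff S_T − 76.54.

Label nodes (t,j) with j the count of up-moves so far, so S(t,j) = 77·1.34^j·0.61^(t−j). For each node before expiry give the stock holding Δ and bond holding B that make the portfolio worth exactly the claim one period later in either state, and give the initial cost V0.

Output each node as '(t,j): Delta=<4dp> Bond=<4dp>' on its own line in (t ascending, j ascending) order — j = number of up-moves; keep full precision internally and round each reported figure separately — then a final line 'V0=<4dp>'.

(0,0): Delta=1.0000 Bond=-62.7377
V0=14.2623

No-arbitrage ⇒ martingale measure with p* = (R−d)/(u−d) = 0.8356.
Terminal payoffs: V(1,0)=-29.5700, V(1,1)=26.6400
(0,0): S=77.0000. Δ = (V_up−V_dn)/(S_up−S_dn) = (26.6400−-29.5700)/(103.1800−46.9700) = 1.0000. V = [p*·26.6400 + (1−p*)·-29.5700]/1.22 = 14.2623. B = V − Δ·S = -62.7377.
Root portfolio cost Δ·77+B reproduces V0=14.2623.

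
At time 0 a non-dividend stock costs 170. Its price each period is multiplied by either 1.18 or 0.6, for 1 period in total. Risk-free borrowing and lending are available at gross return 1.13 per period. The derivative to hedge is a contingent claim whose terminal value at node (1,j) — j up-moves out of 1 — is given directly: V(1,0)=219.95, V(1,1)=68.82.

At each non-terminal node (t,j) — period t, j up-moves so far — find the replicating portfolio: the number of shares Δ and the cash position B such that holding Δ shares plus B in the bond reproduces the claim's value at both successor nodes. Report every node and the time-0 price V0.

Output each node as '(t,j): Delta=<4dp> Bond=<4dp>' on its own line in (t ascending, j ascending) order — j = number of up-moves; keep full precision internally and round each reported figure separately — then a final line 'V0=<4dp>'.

(0,0): Delta=-1.5328 Bond=333.0012
V0=72.4323

Risk-neutral probability p* = (R−d)/(u−d) = (1.13−0.6)/(1.18−0.6) = 0.9138.
Payoff layer (t=1): V(1,0)=219.9500, V(1,1)=68.8200
(0,0): S=170.0000. Δ = (V_up−V_dn)/(S_up−S_dn) = (68.8200−219.9500)/(200.6000−102.0000) = -1.5328. V = [p*·68.8200 + (1−p*)·219.9500]/1.13 = 72.4323. B = V − Δ·S = 333.0012.
The time-0 hedge costs 72.4323, which is the no-arbitrage price.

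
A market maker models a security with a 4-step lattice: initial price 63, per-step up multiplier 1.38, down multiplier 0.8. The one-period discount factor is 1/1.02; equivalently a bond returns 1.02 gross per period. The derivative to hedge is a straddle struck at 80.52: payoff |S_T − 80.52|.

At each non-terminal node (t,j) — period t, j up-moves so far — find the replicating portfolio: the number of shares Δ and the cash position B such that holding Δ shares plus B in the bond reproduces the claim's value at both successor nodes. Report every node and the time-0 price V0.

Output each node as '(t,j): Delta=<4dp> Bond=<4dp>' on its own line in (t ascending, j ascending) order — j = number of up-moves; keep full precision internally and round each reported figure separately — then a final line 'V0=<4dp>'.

No-arbitrage ⇒ martingale measure with p* = (R−d)/(u−d) = 0.3793.
Payoff layer (t=4): V(4,0)=54.7152, V(4,1)=36.0067, V(4,2)=3.7346, V(4,3)=51.9348, V(4,4)=147.9646
  t=3,j=0: stock 32.2560 → up 44.5133 (V=36.0067), down 25.8048 (V=54.7152). Price 46.6852; hedge Δ=-1.0000, bond B=78.9412.
  t=3,j=1: stock 55.6416 → up 76.7854 (V=3.7346), down 44.5133 (V=36.0067). Price 23.2996; hedge Δ=-1.0000, bond B=78.9412.
  t=3,j=2: stock 95.9818 → up 132.4548 (V=51.9348), down 76.7854 (V=3.7346). Price 21.5857; hedge Δ=0.8658, bond B=-61.5181.
  t=3,j=3: stock 165.5685 → up 228.4846 (V=147.9646), down 132.4548 (V=51.9348). Price 86.6274; hedge Δ=1.0000, bond B=-78.9412.
  t=2,j=0: stock 40.3200 → up 55.6416 (V=23.2996), down 32.2560 (V=46.6852). Price 37.0733; hedge Δ=-1.0000, bond B=77.3933.
  t=2,j=1: stock 69.5520 → up 95.9818 (V=21.5857), down 55.6416 (V=23.2996). Price 22.2054; hedge Δ=-0.0425, bond B=25.1603.
  t=2,j=2: stock 119.9772 → up 165.5685 (V=86.6274), down 95.9818 (V=21.5857). Price 45.3497; hedge Δ=0.9347, bond B=-66.7911.
  t=1,j=0: stock 50.4000 → up 69.5520 (V=22.2054), down 40.3200 (V=37.0733). Price 30.8174; hedge Δ=-0.5086, bond B=56.4518.
  t=1,j=1: stock 86.9400 → up 119.9772 (V=45.3497), down 69.5520 (V=22.2054). Price 30.3767; hedge Δ=0.4590, bond B=-9.5273.
  t=0,j=0: stock 63.0000 → up 86.9400 (V=30.3767), down 50.4000 (V=30.8174). Price 30.0493; hedge Δ=-0.0121, bond B=30.8091.
Self-financing check: at every node Δ·S+B equals the discounted successor values.

(0,0): Delta=-0.0121 Bond=30.8091
(1,0): Delta=-0.5086 Bond=56.4518
(1,1): Delta=0.4590 Bond=-9.5273
(2,0): Delta=-1.0000 Bond=77.3933
(2,1): Delta=-0.0425 Bond=25.1603
(2,2): Delta=0.9347 Bond=-66.7911
(3,0): Delta=-1.0000 Bond=78.9412
(3,1): Delta=-1.0000 Bond=78.9412
(3,2): Delta=0.8658 Bond=-61.5181
(3,3): Delta=1.0000 Bond=-78.9412
V0=30.0493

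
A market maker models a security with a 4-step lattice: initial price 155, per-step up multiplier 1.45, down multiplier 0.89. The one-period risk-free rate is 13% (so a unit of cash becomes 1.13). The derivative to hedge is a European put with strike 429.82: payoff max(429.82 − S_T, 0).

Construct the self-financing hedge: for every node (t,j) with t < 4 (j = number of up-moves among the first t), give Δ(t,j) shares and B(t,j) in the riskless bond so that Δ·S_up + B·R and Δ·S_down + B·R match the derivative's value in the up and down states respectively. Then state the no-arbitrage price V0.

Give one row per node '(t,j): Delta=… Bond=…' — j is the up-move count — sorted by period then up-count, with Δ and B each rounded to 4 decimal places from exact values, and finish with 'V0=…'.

(0,0): Delta=-0.8395 Bond=244.0233
(1,0): Delta=-1.0000 Bond=297.8868
(1,1): Delta=-0.7082 Bond=246.2258
(2,0): Delta=-1.0000 Bond=336.6121
(2,1): Delta=-1.0000 Bond=336.6121
(2,2): Delta=-0.4693 Bond=200.3991
(3,0): Delta=-1.0000 Bond=380.3717
(3,1): Delta=-1.0000 Bond=380.3717
(3,2): Delta=-1.0000 Bond=380.3717
(3,3): Delta=-0.0350 Bond=21.2234
V0=113.9002

The replicating-portfolio and risk-neutral prices coincide; use p* = (1.13−0.89)/(1.45−0.89) = 0.4286 for the latter.
At expiry t=4: V(4,0)=332.5695, V(4,1)=271.3782, V(4,2)=171.6845, V(4,3)=9.2622, V(4,4)=0.0000
(3,0): S=109.2702. Δ = (V_up−V_dn)/(S_up−S_dn) = (271.3782−332.5695)/(158.4418−97.2505) = -1.0000. V = [p*·271.3782 + (1−p*)·332.5695]/1.13 = 271.1015. B = V − Δ·S = 380.3717.
(3,1): S=178.0245. Δ = (V_up−V_dn)/(S_up−S_dn) = (171.6845−271.3782)/(258.1355−158.4418) = -1.0000. V = [p*·171.6845 + (1−p*)·271.3782]/1.13 = 202.3472. B = V − Δ·S = 380.3717.
(3,2): S=290.0399. Δ = (V_up−V_dn)/(S_up−S_dn) = (9.2622−171.6845)/(420.5578−258.1355) = -1.0000. V = [p*·9.2622 + (1−p*)·171.6845]/1.13 = 90.3318. B = V − Δ·S = 380.3717.
(3,3): S=472.5369. Δ = (V_up−V_dn)/(S_up−S_dn) = (0.0000−9.2622)/(685.1785−420.5578) = -0.0350. V = [p*·0.0000 + (1−p*)·9.2622]/1.13 = 4.6838. B = V − Δ·S = 21.2234.
(2,0): S=122.7755. Δ = (V_up−V_dn)/(S_up−S_dn) = (202.3472−271.1015)/(178.0245−109.2702) = -1.0000. V = [p*·202.3472 + (1−p*)·271.1015]/1.13 = 213.8366. B = V − Δ·S = 336.6121.
(2,1): S=200.0275. Δ = (V_up−V_dn)/(S_up−S_dn) = (90.3318−202.3472)/(290.0399−178.0245) = -1.0000. V = [p*·90.3318 + (1−p*)·202.3472]/1.13 = 136.5846. B = V − Δ·S = 336.6121.
(2,2): S=325.8875. Δ = (V_up−V_dn)/(S_up−S_dn) = (4.6838−90.3318)/(472.5369−290.0399) = -0.4693. V = [p*·4.6838 + (1−p*)·90.3318]/1.13 = 47.4562. B = V − Δ·S = 200.3991.
(1,0): S=137.9500. Δ = (V_up−V_dn)/(S_up−S_dn) = (136.5846−213.8366)/(200.0275−122.7755) = -1.0000. V = [p*·136.5846 + (1−p*)·213.8366]/1.13 = 159.9368. B = V − Δ·S = 297.8868.
(1,1): S=224.7500. Δ = (V_up−V_dn)/(S_up−S_dn) = (47.4562−136.5846)/(325.8875−200.0275) = -0.7082. V = [p*·47.4562 + (1−p*)·136.5846]/1.13 = 87.0679. B = V − Δ·S = 246.2258.
(0,0): S=155.0000. Δ = (V_up−V_dn)/(S_up−S_dn) = (87.0679−159.9368)/(224.7500−137.9500) = -0.8395. V = [p*·87.0679 + (1−p*)·159.9368]/1.13 = 113.9002. B = V − Δ·S = 244.0233.
Each (Δ,B) replicates both successor values, so the strategy is self-financing and V0 is arbitrage-free.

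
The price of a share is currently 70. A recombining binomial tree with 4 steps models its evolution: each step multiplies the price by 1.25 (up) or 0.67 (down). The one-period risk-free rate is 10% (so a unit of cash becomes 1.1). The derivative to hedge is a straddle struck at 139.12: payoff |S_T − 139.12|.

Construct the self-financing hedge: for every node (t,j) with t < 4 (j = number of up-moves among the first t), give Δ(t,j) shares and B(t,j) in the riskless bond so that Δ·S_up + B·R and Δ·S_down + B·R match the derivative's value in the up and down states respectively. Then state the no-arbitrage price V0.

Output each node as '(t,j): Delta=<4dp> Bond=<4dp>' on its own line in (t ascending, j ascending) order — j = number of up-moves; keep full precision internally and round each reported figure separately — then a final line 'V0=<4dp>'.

(0,0): Delta=-0.5207 Bond=74.5865
(1,0): Delta=-1.0000 Bond=104.5229
(1,1): Delta=-0.4311 Bond=74.2041
(2,0): Delta=-1.0000 Bond=114.9752
(2,1): Delta=-1.0000 Bond=114.9752
(2,2): Delta=-0.3248 Bond=69.9905
(3,0): Delta=-1.0000 Bond=126.4727
(3,1): Delta=-1.0000 Bond=126.4727
(3,2): Delta=-1.0000 Bond=126.4727
(3,3): Delta=-0.1985 Bond=59.7280
V0=38.1354

No-arbitrage ⇒ martingale measure with p* = (R−d)/(u−d) = 0.7414.
Terminal payoffs: V(4,0)=125.0142, V(4,1)=112.8032, V(4,2)=90.0216, V(4,3)=47.5184, V(4,4)=31.7784
Node (3,0) S=21.0534: V=(p*·112.8032+(1−p*)·125.0142)/1.1=105.4193; Δ=(112.8032−125.0142)/(26.3168−14.1058)=-1.0000; B=V−Δ·S=126.4727
Node (3,1) S=39.2788: V=(p*·90.0216+(1−p*)·112.8032)/1.1=87.1940; Δ=(90.0216−112.8032)/(49.0984−26.3168)=-1.0000; B=V−Δ·S=126.4727
Node (3,2) S=73.2812: V=(p*·47.5184+(1−p*)·90.0216)/1.1=53.1915; Δ=(47.5184−90.0216)/(91.6016−49.0984)=-1.0000; B=V−Δ·S=126.4727
Node (3,3) S=136.7188: V=(p*·31.7784+(1−p*)·47.5184)/1.1=32.5901; Δ=(31.7784−47.5184)/(170.8984−91.6016)=-0.1985; B=V−Δ·S=59.7280
Node (2,0) S=31.4230: V=(p*·87.1940+(1−p*)·105.4193)/1.1=83.5522; Δ=(87.1940−105.4193)/(39.2788−21.0534)=-1.0000; B=V−Δ·S=114.9752
Node (2,1) S=58.6250: V=(p*·53.1915+(1−p*)·87.1940)/1.1=56.3502; Δ=(53.1915−87.1940)/(73.2812−39.2788)=-1.0000; B=V−Δ·S=114.9752
Node (2,2) S=109.3750: V=(p*·32.5901+(1−p*)·53.1915)/1.1=34.4710; Δ=(32.5901−53.1915)/(136.7188−73.2812)=-0.3248; B=V−Δ·S=69.9905
Node (1,0) S=46.9000: V=(p*·56.3502+(1−p*)·83.5522)/1.1=57.6229; Δ=(56.3502−83.5522)/(58.6250−31.4230)=-1.0000; B=V−Δ·S=104.5229
Node (1,1) S=87.5000: V=(p*·34.4710+(1−p*)·56.3502)/1.1=36.4813; Δ=(34.4710−56.3502)/(109.3750−58.6250)=-0.4311; B=V−Δ·S=74.2041
Node (0,0) S=70.0000: V=(p*·36.4813+(1−p*)·57.6229)/1.1=38.1354; Δ=(36.4813−57.6229)/(87.5000−46.9000)=-0.5207; B=V−Δ·S=74.5865
Each (Δ,B) replicates both successor values, so the strategy is self-financing and V0 is arbitrage-free.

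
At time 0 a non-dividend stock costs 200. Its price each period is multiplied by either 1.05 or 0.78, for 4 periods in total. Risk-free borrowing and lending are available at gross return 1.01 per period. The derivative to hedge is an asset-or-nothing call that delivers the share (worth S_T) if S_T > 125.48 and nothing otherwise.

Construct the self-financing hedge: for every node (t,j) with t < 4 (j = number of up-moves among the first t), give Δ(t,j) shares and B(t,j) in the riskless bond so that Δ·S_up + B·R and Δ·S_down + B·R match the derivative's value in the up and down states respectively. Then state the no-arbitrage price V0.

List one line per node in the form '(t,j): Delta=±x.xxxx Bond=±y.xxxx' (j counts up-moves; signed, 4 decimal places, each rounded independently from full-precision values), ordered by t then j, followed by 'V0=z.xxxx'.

No-arbitrage ⇒ martingale measure with p* = (R−d)/(u−d) = 0.8519.
Terminal payoffs: V(4,0)=0.0000, V(4,1)=0.0000, V(4,2)=134.1522, V(4,3)=180.5895, V(4,4)=243.1013
(3,0): S=94.9104. Δ = (V_up−V_dn)/(S_up−S_dn) = (0.0000−0.0000)/(99.6559−74.0301) = 0.0000. V = [p*·0.0000 + (1−p*)·0.0000]/1.01 = 0.0000. B = V − Δ·S = 0.0000.
(3,1): S=127.7640. Δ = (V_up−V_dn)/(S_up−S_dn) = (134.1522−0.0000)/(134.1522−99.6559) = 3.8889. V = [p*·134.1522 + (1−p*)·0.0000]/1.01 = 113.1463. B = V − Δ·S = -383.7137.
(3,2): S=171.9900. Δ = (V_up−V_dn)/(S_up−S_dn) = (180.5895−134.1522)/(180.5895−134.1522) = 1.0000. V = [p*·180.5895 + (1−p*)·134.1522]/1.01 = 171.9900. B = V − Δ·S = 0.0000.
(3,3): S=231.5250. Δ = (V_up−V_dn)/(S_up−S_dn) = (243.1013−180.5895)/(243.1013−180.5895) = 1.0000. V = [p*·243.1013 + (1−p*)·180.5895]/1.01 = 231.5250. B = V − Δ·S = 0.0000.
(2,0): S=121.6800. Δ = (V_up−V_dn)/(S_up−S_dn) = (113.1463−0.0000)/(127.7640−94.9104) = 3.4440. V = [p*·113.1463 + (1−p*)·0.0000]/1.01 = 95.4296. B = V − Δ·S = -323.6309.
(2,1): S=163.8000. Δ = (V_up−V_dn)/(S_up−S_dn) = (171.9900−113.1463)/(171.9900−127.7640) = 1.3305. V = [p*·171.9900 + (1−p*)·113.1463]/1.01 = 161.6559. B = V − Δ·S = -56.2836.
(2,2): S=220.5000. Δ = (V_up−V_dn)/(S_up−S_dn) = (231.5250−171.9900)/(231.5250−171.9900) = 1.0000. V = [p*·231.5250 + (1−p*)·171.9900]/1.01 = 220.5000. B = V − Δ·S = 0.0000.
(1,0): S=156.0000. Δ = (V_up−V_dn)/(S_up−S_dn) = (161.6559−95.4296)/(163.8000−121.6800) = 1.5723. V = [p*·161.6559 + (1−p*)·95.4296]/1.01 = 150.3412. B = V − Δ·S = -94.9412.
(1,1): S=210.0000. Δ = (V_up−V_dn)/(S_up−S_dn) = (220.5000−161.6559)/(220.5000−163.8000) = 1.0378. V = [p*·220.5000 + (1−p*)·161.6559]/1.01 = 209.6855. B = V − Δ·S = -8.2558.
(0,0): S=200.0000. Δ = (V_up−V_dn)/(S_up−S_dn) = (209.6855−150.3412)/(210.0000−156.0000) = 1.0990. V = [p*·209.6855 + (1−p*)·150.3412]/1.01 = 198.9047. B = V − Δ·S = -20.8892.
The time-0 hedge costs 198.9047, which is the no-arbitrage price.

(0,0): Delta=1.0990 Bond=-20.8892
(1,0): Delta=1.5723 Bond=-94.9412
(1,1): Delta=1.0378 Bond=-8.2558
(2,0): Delta=3.4440 Bond=-323.6309
(2,1): Delta=1.3305 Bond=-56.2836
(2,2): Delta=1.0000 Bond=0.0000
(3,0): Delta=0.0000 Bond=0.0000
(3,1): Delta=3.8889 Bond=-383.7137
(3,2): Delta=1.0000 Bond=0.0000
(3,3): Delta=1.0000 Bond=0.0000
V0=198.9047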